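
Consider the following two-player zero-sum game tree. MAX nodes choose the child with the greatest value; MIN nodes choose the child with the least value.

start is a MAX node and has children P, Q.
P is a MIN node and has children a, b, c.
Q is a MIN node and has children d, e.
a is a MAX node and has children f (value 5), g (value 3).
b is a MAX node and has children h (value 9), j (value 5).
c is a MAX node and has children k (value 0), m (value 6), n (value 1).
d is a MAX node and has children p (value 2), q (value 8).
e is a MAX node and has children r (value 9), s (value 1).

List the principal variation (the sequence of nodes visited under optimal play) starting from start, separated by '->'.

start -> Q -> d -> q

a (MAX): max(5, 3) = 5
b (MAX): max(9, 5) = 9
c (MAX): max(0, 6, 1) = 6
P (MIN): min(5, 9, 6) = 5
d (MAX): max(2, 8) = 8
e (MAX): max(9, 1) = 9
Q (MIN): min(8, 9) = 8
start (MAX): max(5, 8) = 8
At start, MAX picks Q (highest: 8).
At Q, MIN picks d (lowest: 8).
At d, MAX picks q (highest: 8).
Terminal value 8.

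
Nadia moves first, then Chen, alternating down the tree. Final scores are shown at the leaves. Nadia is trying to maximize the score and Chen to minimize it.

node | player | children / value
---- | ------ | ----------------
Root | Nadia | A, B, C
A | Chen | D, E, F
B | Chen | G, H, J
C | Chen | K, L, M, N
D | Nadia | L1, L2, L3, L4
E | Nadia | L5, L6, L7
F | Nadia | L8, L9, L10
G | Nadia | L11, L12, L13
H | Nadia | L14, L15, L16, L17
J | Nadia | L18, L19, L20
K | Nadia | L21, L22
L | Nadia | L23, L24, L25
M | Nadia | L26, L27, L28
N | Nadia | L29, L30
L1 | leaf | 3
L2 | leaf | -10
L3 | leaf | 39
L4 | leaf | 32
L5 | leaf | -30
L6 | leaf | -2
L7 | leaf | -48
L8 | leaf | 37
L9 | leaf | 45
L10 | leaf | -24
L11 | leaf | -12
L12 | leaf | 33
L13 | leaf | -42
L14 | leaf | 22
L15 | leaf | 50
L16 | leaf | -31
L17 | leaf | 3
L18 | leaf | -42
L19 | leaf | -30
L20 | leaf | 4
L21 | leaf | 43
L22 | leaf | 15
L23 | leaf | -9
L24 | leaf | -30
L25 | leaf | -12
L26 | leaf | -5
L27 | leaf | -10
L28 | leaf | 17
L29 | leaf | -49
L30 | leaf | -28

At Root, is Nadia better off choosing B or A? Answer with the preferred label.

B

G (Nadia): max(-12, 33, -42) = 33
H (Nadia): max(22, 50, -31, 3) = 50
J (Nadia): max(-42, -30, 4) = 4
B (Chen): min(33, 50, 4) = 4
D (Nadia): max(3, -10, 39, 32) = 39
E (Nadia): max(-30, -2, -48) = -2
F (Nadia): max(37, 45, -24) = 45
A (Chen): min(39, -2, 45) = -2
Nadia prefers the higher value; B=4, A=-2. B is better since 4 > -2.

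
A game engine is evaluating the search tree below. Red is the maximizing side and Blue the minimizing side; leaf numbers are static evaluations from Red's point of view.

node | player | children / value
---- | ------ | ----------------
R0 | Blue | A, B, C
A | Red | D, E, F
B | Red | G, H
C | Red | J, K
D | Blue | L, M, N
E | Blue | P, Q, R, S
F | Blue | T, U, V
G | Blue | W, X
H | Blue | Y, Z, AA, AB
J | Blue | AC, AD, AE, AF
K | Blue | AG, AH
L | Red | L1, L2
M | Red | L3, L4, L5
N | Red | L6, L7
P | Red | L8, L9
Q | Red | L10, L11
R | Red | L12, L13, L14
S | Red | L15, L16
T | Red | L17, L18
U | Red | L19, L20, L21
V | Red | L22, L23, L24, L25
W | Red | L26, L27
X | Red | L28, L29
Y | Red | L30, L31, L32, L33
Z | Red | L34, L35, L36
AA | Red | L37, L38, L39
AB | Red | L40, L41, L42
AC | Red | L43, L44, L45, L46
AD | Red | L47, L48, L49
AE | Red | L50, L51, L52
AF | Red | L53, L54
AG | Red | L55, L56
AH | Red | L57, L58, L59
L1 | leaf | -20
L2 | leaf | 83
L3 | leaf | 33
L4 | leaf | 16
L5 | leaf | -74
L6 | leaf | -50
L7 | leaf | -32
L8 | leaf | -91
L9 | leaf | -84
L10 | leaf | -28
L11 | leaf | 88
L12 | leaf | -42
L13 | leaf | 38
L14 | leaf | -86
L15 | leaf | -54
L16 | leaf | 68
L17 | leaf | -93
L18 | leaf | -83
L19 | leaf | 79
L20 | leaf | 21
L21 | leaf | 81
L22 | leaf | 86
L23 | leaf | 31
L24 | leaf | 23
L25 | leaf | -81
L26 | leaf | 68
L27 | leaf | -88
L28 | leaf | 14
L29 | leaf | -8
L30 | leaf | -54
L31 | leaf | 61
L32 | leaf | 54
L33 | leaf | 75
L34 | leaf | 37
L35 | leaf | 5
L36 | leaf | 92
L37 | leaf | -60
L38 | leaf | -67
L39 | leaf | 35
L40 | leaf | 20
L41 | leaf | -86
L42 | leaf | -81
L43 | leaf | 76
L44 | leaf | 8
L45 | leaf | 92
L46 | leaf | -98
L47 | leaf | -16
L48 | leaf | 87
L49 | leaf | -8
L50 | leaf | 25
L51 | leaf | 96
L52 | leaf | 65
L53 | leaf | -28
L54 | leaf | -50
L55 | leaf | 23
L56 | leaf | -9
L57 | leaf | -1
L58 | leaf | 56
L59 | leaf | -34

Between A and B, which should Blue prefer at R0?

A

L (Red): max(-20, 83) = 83
M (Red): max(33, 16, -74) = 33
N (Red): max(-50, -32) = -32
D (Blue): min(83, 33, -32) = -32
P (Red): max(-91, -84) = -84
Q (Red): max(-28, 88) = 88
R (Red): max(-42, 38, -86) = 38
S (Red): max(-54, 68) = 68
E (Blue): min(-84, 88, 38, 68) = -84
T (Red): max(-93, -83) = -83
U (Red): max(79, 21, 81) = 81
V (Red): max(86, 31, 23, -81) = 86
F (Blue): min(-83, 81, 86) = -83
A (Red): max(-32, -84, -83) = -32
W (Red): max(68, -88) = 68
X (Red): max(14, -8) = 14
G (Blue): min(68, 14) = 14
Y (Red): max(-54, 61, 54, 75) = 75
Z (Red): max(37, 5, 92) = 92
AA (Red): max(-60, -67, 35) = 35
AB (Red): max(20, -86, -81) = 20
H (Blue): min(75, 92, 35, 20) = 20
B (Red): max(14, 20) = 20
Blue prefers the lower value; A=-32, B=20. A is better since -32 < 20.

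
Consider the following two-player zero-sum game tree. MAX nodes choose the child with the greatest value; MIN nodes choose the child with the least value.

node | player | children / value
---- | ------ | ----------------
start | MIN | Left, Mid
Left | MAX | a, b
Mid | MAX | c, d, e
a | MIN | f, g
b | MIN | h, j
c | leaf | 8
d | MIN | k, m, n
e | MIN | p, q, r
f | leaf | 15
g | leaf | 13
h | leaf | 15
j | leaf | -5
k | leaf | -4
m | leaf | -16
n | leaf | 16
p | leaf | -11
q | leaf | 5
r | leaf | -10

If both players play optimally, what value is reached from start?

a (MIN): min(15, 13) = 13
b (MIN): min(15, -5) = -5
Left (MAX): max(13, -5) = 13
d (MIN): min(-4, -16, 16) = -16
e (MIN): min(-11, 5, -10) = -11
Mid (MAX): max(8, -16, -11) = 8
start (MIN): min(13, 8) = 8

8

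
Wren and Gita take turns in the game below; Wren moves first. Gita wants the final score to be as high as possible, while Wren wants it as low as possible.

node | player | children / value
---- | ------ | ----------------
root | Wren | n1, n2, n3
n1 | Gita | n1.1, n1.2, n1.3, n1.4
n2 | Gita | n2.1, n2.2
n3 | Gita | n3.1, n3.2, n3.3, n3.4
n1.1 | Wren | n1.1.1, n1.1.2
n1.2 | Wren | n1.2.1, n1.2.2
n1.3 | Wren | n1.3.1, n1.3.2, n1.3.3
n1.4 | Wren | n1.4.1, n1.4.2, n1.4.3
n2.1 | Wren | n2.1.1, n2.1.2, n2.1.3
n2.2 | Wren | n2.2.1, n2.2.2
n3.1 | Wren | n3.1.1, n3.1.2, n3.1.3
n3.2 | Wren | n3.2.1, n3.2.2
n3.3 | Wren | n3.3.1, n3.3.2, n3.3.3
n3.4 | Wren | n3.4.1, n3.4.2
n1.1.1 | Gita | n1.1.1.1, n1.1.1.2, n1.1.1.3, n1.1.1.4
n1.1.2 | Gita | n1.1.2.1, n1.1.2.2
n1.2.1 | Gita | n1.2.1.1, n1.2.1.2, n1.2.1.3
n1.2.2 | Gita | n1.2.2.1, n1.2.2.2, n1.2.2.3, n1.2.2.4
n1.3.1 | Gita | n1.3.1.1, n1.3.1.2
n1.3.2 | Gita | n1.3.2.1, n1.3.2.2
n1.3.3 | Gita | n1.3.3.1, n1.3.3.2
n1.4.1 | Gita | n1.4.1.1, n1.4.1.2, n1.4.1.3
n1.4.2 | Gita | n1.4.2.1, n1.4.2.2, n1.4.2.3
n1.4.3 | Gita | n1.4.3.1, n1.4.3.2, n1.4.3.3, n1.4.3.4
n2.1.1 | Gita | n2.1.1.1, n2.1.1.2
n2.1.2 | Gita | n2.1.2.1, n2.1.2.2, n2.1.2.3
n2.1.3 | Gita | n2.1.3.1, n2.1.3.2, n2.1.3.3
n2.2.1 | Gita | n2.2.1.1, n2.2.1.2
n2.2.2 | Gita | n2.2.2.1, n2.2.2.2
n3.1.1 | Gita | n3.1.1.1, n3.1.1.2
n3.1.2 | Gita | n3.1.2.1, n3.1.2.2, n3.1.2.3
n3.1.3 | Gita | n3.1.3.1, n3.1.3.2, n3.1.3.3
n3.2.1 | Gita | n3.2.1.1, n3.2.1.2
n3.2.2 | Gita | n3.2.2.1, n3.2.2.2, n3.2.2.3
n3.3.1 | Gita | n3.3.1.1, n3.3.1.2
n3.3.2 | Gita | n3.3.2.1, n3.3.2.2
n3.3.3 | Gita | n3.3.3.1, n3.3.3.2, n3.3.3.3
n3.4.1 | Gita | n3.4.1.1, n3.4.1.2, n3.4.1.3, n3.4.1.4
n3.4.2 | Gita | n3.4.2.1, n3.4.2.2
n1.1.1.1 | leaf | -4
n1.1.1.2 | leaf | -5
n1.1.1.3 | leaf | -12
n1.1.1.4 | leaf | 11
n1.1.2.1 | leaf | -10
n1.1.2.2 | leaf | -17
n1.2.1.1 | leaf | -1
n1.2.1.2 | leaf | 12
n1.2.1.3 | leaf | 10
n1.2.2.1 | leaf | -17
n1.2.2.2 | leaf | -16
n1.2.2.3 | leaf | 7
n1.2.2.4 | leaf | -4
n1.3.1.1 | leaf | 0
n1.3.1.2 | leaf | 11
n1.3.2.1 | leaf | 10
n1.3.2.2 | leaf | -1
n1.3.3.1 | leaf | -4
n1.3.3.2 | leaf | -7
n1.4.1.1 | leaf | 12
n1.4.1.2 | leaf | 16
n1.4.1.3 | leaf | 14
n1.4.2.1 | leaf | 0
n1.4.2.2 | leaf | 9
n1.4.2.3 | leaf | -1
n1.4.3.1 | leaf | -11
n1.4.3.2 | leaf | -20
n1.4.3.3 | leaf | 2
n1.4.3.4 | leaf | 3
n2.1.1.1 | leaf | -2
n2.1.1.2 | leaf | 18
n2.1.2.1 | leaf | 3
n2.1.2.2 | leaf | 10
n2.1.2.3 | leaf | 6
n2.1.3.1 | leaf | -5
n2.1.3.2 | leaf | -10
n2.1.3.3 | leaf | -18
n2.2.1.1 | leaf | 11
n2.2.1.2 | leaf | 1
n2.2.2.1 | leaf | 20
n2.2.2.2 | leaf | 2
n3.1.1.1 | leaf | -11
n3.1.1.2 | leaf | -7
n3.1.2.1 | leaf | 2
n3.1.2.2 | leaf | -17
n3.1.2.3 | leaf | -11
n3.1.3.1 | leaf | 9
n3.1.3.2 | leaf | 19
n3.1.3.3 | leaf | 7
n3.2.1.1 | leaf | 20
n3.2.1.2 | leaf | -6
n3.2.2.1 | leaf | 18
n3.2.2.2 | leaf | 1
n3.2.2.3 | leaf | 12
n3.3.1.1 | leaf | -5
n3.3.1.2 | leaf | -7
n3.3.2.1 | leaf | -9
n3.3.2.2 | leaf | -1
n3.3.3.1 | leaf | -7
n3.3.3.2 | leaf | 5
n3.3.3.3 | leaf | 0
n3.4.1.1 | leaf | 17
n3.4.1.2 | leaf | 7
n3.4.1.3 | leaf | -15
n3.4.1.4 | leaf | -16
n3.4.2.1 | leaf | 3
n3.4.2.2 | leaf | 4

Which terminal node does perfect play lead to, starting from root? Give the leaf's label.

n1.2.2.3

n1.1.1 (Gita): max(-4, -5, -12, 11) = 11
n1.1.2 (Gita): max(-10, -17) = -10
n1.1 (Wren): min(11, -10) = -10
n1.2.1 (Gita): max(-1, 12, 10) = 12
n1.2.2 (Gita): max(-17, -16, 7, -4) = 7
n1.2 (Wren): min(12, 7) = 7
n1.3.1 (Gita): max(0, 11) = 11
n1.3.2 (Gita): max(10, -1) = 10
n1.3.3 (Gita): max(-4, -7) = -4
n1.3 (Wren): min(11, 10, -4) = -4
n1.4.1 (Gita): max(12, 16, 14) = 16
n1.4.2 (Gita): max(0, 9, -1) = 9
n1.4.3 (Gita): max(-11, -20, 2, 3) = 3
n1.4 (Wren): min(16, 9, 3) = 3
n1 (Gita): max(-10, 7, -4, 3) = 7
n2.1.1 (Gita): max(-2, 18) = 18
n2.1.2 (Gita): max(3, 10, 6) = 10
n2.1.3 (Gita): max(-5, -10, -18) = -5
n2.1 (Wren): min(18, 10, -5) = -5
n2.2.1 (Gita): max(11, 1) = 11
n2.2.2 (Gita): max(20, 2) = 20
n2.2 (Wren): min(11, 20) = 11
n2 (Gita): max(-5, 11) = 11
n3.1.1 (Gita): max(-11, -7) = -7
n3.1.2 (Gita): max(2, -17, -11) = 2
n3.1.3 (Gita): max(9, 19, 7) = 19
n3.1 (Wren): min(-7, 2, 19) = -7
n3.2.1 (Gita): max(20, -6) = 20
n3.2.2 (Gita): max(18, 1, 12) = 18
n3.2 (Wren): min(20, 18) = 18
n3.3.1 (Gita): max(-5, -7) = -5
n3.3.2 (Gita): max(-9, -1) = -1
n3.3.3 (Gita): max(-7, 5, 0) = 5
n3.3 (Wren): min(-5, -1, 5) = -5
n3.4.1 (Gita): max(17, 7, -15, -16) = 17
n3.4.2 (Gita): max(3, 4) = 4
n3.4 (Wren): min(17, 4) = 4
n3 (Gita): max(-7, 18, -5, 4) = 18
root (Wren): min(7, 11, 18) = 7
At root, Wren picks n1 (lowest: 7).
At n1, Gita picks n1.2 (highest: 7).
At n1.2, Wren picks n1.2.2 (lowest: 7).
At n1.2.2, Gita picks n1.2.2.3 (highest: 7).
Terminal value 7.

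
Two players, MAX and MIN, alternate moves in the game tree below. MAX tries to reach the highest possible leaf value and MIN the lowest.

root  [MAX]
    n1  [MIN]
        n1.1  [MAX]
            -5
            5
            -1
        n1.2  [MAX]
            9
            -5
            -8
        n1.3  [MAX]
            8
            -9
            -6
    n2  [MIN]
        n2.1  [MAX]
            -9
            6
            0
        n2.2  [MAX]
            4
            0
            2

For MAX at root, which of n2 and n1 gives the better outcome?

n2.1 (MAX): max(-9, 6, 0) = 6
n2.2 (MAX): max(4, 0, 2) = 4
n2 (MIN): min(6, 4) = 4
n1.1 (MAX): max(-5, 5, -1) = 5
n1.2 (MAX): max(9, -5, -8) = 9
n1.3 (MAX): max(8, -9, -6) = 8
n1 (MIN): min(5, 9, 8) = 5
MAX prefers the higher value; n2=4, n1=5. n1 is better since 5 > 4.

n1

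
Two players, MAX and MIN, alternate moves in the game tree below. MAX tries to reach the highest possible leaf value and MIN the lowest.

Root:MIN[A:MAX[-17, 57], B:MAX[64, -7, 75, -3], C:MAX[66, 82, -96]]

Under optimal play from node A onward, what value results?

A (MAX): max(-17, 57) = 57

57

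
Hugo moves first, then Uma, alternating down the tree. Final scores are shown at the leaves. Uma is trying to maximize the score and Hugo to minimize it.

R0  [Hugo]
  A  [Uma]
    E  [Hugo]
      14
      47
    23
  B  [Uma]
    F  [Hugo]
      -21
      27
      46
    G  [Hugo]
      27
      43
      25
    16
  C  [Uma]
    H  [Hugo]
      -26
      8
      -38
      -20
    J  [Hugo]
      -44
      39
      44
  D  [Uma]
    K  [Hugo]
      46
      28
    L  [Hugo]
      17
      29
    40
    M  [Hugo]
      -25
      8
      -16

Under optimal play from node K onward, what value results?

28

K (Hugo): min(46, 28) = 28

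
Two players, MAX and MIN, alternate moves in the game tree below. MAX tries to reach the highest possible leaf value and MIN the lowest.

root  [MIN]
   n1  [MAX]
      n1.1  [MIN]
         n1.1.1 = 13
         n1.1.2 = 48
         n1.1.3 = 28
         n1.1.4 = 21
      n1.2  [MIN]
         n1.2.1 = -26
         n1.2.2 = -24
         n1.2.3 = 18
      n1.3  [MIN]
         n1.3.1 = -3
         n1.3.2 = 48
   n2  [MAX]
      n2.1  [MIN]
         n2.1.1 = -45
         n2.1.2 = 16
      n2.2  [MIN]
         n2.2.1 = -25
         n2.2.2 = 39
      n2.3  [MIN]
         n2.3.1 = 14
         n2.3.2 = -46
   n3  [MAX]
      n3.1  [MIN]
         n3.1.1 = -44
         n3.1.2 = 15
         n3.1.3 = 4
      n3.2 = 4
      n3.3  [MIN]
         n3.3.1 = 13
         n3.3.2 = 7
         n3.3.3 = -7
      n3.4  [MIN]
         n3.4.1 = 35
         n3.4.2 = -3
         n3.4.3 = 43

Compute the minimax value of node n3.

n3.1 (MIN): min(-44, 15, 4) = -44
n3.3 (MIN): min(13, 7, -7) = -7
n3.4 (MIN): min(35, -3, 43) = -3
n3 (MAX): max(-44, 4, -7, -3) = 4

4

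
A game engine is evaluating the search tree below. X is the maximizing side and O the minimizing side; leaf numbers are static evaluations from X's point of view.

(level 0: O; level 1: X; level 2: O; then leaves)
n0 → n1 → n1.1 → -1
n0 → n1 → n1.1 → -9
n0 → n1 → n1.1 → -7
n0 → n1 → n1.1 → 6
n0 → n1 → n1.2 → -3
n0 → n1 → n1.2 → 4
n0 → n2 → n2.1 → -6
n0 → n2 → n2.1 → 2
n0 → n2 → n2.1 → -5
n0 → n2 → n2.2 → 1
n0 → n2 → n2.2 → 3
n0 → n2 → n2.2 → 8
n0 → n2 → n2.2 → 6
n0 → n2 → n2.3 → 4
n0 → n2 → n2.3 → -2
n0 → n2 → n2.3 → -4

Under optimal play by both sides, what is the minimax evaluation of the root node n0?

n1.1 (O): min(-1, -9, -7, 6) = -9
n1.2 (O): min(-3, 4) = -3
n1 (X): max(-9, -3) = -3
n2.1 (O): min(-6, 2, -5) = -6
n2.2 (O): min(1, 3, 8, 6) = 1
n2.3 (O): min(4, -2, -4) = -4
n2 (X): max(-6, 1, -4) = 1
n0 (O): min(-3, 1) = -3

-3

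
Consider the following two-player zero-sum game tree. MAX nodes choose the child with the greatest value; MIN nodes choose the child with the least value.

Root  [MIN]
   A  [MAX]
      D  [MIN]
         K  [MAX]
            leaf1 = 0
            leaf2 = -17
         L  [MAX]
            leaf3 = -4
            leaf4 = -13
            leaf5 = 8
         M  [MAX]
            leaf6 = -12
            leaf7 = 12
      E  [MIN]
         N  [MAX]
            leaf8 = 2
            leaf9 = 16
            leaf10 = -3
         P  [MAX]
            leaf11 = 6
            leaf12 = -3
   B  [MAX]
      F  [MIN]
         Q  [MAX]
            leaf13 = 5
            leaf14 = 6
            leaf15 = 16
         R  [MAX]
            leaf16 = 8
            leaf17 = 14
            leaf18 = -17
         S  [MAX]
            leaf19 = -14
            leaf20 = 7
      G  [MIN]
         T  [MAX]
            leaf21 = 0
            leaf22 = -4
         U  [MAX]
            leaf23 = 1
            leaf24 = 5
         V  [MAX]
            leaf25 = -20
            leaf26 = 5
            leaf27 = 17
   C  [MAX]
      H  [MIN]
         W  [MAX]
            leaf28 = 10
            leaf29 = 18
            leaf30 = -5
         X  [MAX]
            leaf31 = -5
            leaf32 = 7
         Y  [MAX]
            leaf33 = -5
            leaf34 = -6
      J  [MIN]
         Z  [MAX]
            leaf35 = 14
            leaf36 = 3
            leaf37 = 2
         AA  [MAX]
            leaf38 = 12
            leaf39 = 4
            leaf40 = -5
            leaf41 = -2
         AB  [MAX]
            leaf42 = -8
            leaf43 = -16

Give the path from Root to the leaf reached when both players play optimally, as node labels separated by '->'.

Root -> C -> H -> Y -> leaf33

K (MAX): max(0, -17) = 0
L (MAX): max(-4, -13, 8) = 8
M (MAX): max(-12, 12) = 12
D (MIN): min(0, 8, 12) = 0
N (MAX): max(2, 16, -3) = 16
P (MAX): max(6, -3) = 6
E (MIN): min(16, 6) = 6
A (MAX): max(0, 6) = 6
Q (MAX): max(5, 6, 16) = 16
R (MAX): max(8, 14, -17) = 14
S (MAX): max(-14, 7) = 7
F (MIN): min(16, 14, 7) = 7
T (MAX): max(0, -4) = 0
U (MAX): max(1, 5) = 5
V (MAX): max(-20, 5, 17) = 17
G (MIN): min(0, 5, 17) = 0
B (MAX): max(7, 0) = 7
W (MAX): max(10, 18, -5) = 18
X (MAX): max(-5, 7) = 7
Y (MAX): max(-5, -6) = -5
H (MIN): min(18, 7, -5) = -5
Z (MAX): max(14, 3, 2) = 14
AA (MAX): max(12, 4, -5, -2) = 12
AB (MAX): max(-8, -16) = -8
J (MIN): min(14, 12, -8) = -8
C (MAX): max(-5, -8) = -5
Root (MIN): min(6, 7, -5) = -5
At Root, MIN picks C (lowest: -5).
At C, MAX picks H (highest: -5).
At H, MIN picks Y (lowest: -5).
At Y, MAX picks leaf33 (highest: -5).
Terminal value -5.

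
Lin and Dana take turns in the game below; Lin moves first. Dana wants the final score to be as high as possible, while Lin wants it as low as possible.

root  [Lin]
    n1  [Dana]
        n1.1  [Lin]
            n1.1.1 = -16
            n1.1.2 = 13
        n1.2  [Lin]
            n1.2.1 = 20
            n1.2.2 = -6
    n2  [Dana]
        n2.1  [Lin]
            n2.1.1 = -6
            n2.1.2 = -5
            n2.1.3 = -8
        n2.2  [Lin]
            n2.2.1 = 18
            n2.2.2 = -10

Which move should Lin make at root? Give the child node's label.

n1.1 (Lin): min(-16, 13) = -16
n1.2 (Lin): min(20, -6) = -6
n1 (Dana): max(-16, -6) = -6
n2.1 (Lin): min(-6, -5, -8) = -8
n2.2 (Lin): min(18, -10) = -10
n2 (Dana): max(-8, -10) = -8
root (Lin): min(-6, -8) = -8
Lin at root wants the lowest of {n1=-6, n2=-8}, so chooses n2.

n2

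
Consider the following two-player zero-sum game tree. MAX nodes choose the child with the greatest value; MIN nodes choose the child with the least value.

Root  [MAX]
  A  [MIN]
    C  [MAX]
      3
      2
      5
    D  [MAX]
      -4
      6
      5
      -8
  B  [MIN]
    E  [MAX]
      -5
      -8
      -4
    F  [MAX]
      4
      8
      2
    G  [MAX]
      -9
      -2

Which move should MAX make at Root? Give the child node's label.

A

C (MAX): max(3, 2, 5) = 5
D (MAX): max(-4, 6, 5, -8) = 6
A (MIN): min(5, 6) = 5
E (MAX): max(-5, -8, -4) = -4
F (MAX): max(4, 8, 2) = 8
G (MAX): max(-9, -2) = -2
B (MIN): min(-4, 8, -2) = -4
Root (MAX): max(5, -4) = 5
MAX at Root wants the highest of {A=5, B=-4}, so chooses A.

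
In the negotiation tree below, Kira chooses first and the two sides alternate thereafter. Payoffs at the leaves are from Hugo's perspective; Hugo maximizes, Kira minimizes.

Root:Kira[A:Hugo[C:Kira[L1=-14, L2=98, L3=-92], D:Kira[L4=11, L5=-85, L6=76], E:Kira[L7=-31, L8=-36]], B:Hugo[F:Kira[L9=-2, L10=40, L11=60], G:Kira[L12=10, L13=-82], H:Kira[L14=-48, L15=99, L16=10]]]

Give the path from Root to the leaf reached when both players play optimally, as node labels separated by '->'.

C (Kira): min(-14, 98, -92) = -92
D (Kira): min(11, -85, 76) = -85
E (Kira): min(-31, -36) = -36
A (Hugo): max(-92, -85, -36) = -36
F (Kira): min(-2, 40, 60) = -2
G (Kira): min(10, -82) = -82
H (Kira): min(-48, 99, 10) = -48
B (Hugo): max(-2, -82, -48) = -2
Root (Kira): min(-36, -2) = -36
At Root, Kira picks A (lowest: -36).
At A, Hugo picks E (highest: -36).
At E, Kira picks L8 (lowest: -36).
Terminal value -36.

Root -> A -> E -> L8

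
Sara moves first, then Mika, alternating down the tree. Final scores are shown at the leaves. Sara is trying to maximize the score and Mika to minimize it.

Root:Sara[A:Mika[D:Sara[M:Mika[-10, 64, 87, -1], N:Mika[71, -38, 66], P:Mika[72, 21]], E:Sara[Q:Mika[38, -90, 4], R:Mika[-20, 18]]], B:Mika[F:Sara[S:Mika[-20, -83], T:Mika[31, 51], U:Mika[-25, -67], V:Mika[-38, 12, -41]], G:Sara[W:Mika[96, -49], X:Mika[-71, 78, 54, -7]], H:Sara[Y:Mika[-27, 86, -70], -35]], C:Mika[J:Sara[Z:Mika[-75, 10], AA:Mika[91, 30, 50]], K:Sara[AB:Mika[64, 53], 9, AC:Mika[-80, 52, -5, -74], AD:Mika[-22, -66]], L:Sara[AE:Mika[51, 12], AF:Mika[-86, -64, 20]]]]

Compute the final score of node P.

P (Mika): min(72, 21) = 21

21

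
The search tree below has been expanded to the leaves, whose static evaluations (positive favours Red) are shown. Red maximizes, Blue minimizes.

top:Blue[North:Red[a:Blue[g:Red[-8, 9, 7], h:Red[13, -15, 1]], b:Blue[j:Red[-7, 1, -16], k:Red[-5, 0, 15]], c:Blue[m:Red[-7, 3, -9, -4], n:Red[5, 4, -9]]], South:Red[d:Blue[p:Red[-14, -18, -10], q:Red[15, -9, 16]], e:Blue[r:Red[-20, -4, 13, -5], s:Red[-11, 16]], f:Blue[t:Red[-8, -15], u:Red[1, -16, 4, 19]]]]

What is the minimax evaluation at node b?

j (Red): max(-7, 1, -16) = 1
k (Red): max(-5, 0, 15) = 15
b (Blue): min(1, 15) = 1

1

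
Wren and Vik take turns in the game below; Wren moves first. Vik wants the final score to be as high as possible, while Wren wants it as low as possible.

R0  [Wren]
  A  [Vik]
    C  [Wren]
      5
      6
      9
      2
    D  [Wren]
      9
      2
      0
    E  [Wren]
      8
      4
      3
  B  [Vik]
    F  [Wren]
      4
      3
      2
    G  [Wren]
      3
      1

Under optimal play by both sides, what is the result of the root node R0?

C (Wren): min(5, 6, 9, 2) = 2
D (Wren): min(9, 2, 0) = 0
E (Wren): min(8, 4, 3) = 3
A (Vik): max(2, 0, 3) = 3
F (Wren): min(4, 3, 2) = 2
G (Wren): min(3, 1) = 1
B (Vik): max(2, 1) = 2
R0 (Wren): min(3, 2) = 2

2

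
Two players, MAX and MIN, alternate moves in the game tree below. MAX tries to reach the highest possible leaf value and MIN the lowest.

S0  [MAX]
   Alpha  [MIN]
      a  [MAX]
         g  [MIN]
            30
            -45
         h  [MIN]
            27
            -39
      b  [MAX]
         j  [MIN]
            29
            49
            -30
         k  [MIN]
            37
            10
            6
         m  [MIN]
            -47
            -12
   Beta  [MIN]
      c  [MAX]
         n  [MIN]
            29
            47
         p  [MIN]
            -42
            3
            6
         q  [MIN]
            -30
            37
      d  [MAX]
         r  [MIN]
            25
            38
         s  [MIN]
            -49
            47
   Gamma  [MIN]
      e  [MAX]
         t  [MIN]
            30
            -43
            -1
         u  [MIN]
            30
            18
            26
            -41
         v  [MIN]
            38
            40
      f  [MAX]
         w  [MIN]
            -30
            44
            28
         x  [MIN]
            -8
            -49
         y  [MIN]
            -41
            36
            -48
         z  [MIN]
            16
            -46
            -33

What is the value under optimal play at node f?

w (MIN): min(-30, 44, 28) = -30
x (MIN): min(-8, -49) = -49
y (MIN): min(-41, 36, -48) = -48
z (MIN): min(16, -46, -33) = -46
f (MAX): max(-30, -49, -48, -46) = -30

-30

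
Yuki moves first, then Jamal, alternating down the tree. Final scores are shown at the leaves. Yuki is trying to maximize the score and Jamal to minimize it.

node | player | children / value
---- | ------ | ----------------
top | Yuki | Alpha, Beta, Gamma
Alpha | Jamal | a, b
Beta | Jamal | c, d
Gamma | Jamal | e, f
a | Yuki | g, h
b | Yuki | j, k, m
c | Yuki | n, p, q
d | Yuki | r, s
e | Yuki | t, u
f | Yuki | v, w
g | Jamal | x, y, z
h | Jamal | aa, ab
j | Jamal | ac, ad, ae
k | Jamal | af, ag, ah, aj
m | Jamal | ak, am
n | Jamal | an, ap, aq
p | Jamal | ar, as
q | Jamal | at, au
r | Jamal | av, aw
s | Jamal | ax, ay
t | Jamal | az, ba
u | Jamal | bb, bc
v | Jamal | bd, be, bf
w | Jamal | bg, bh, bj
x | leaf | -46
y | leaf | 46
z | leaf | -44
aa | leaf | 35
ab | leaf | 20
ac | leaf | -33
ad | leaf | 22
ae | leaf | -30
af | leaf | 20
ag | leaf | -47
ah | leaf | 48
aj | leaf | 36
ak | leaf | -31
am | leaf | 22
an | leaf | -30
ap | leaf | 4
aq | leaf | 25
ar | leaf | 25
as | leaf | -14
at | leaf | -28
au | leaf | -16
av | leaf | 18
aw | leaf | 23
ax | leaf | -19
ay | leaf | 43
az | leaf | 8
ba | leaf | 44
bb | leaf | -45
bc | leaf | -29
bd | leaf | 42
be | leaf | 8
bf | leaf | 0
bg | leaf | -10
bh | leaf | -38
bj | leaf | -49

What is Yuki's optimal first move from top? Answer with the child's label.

Gamma

g (Jamal): min(-46, 46, -44) = -46
h (Jamal): min(35, 20) = 20
a (Yuki): max(-46, 20) = 20
j (Jamal): min(-33, 22, -30) = -33
k (Jamal): min(20, -47, 48, 36) = -47
m (Jamal): min(-31, 22) = -31
b (Yuki): max(-33, -47, -31) = -31
Alpha (Jamal): min(20, -31) = -31
n (Jamal): min(-30, 4, 25) = -30
p (Jamal): min(25, -14) = -14
q (Jamal): min(-28, -16) = -28
c (Yuki): max(-30, -14, -28) = -14
r (Jamal): min(18, 23) = 18
s (Jamal): min(-19, 43) = -19
d (Yuki): max(18, -19) = 18
Beta (Jamal): min(-14, 18) = -14
t (Jamal): min(8, 44) = 8
u (Jamal): min(-45, -29) = -45
e (Yuki): max(8, -45) = 8
v (Jamal): min(42, 8, 0) = 0
w (Jamal): min(-10, -38, -49) = -49
f (Yuki): max(0, -49) = 0
Gamma (Jamal): min(8, 0) = 0
top (Yuki): max(-31, -14, 0) = 0
Yuki at top wants the highest of {Alpha=-31, Beta=-14, Gamma=0}, so chooses Gamma.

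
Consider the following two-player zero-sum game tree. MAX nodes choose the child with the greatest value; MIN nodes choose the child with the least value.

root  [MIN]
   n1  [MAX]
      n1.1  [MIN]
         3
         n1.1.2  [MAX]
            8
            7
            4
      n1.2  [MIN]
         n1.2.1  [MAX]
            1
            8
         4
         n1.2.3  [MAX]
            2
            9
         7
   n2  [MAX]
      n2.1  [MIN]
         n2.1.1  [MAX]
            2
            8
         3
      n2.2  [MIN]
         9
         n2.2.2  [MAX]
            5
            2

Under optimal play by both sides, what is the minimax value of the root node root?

4

n1.1.2 (MAX): max(8, 7, 4) = 8
n1.1 (MIN): min(3, 8) = 3
n1.2.1 (MAX): max(1, 8) = 8
n1.2.3 (MAX): max(2, 9) = 9
n1.2 (MIN): min(8, 4, 9, 7) = 4
n1 (MAX): max(3, 4) = 4
n2.1.1 (MAX): max(2, 8) = 8
n2.1 (MIN): min(8, 3) = 3
n2.2.2 (MAX): max(5, 2) = 5
n2.2 (MIN): min(9, 5) = 5
n2 (MAX): max(3, 5) = 5
root (MIN): min(4, 5) = 4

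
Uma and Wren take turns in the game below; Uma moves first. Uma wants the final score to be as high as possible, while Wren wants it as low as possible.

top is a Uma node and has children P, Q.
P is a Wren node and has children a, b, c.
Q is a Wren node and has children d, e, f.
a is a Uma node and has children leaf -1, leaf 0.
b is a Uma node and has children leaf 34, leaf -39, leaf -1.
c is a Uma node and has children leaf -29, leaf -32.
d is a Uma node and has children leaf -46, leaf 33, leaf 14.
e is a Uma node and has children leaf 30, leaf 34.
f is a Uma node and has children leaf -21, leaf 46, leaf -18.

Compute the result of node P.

a (Uma): max(-1, 0) = 0
b (Uma): max(34, -39, -1) = 34
c (Uma): max(-29, -32) = -29
P (Wren): min(0, 34, -29) = -29

-29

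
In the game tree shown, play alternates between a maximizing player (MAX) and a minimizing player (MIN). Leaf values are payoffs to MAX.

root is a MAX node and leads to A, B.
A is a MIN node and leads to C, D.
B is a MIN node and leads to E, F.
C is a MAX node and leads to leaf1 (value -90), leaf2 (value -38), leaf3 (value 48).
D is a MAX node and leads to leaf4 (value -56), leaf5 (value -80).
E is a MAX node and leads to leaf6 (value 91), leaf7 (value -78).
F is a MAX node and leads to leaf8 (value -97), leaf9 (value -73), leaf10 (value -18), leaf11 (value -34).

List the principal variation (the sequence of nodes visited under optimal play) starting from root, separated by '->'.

C (MAX): max(-90, -38, 48) = 48
D (MAX): max(-56, -80) = -56
A (MIN): min(48, -56) = -56
E (MAX): max(91, -78) = 91
F (MAX): max(-97, -73, -18, -34) = -18
B (MIN): min(91, -18) = -18
root (MAX): max(-56, -18) = -18
At root, MAX picks B (highest: -18).
At B, MIN picks F (lowest: -18).
At F, MAX picks leaf10 (highest: -18).
Terminal value -18.

root -> B -> F -> leaf10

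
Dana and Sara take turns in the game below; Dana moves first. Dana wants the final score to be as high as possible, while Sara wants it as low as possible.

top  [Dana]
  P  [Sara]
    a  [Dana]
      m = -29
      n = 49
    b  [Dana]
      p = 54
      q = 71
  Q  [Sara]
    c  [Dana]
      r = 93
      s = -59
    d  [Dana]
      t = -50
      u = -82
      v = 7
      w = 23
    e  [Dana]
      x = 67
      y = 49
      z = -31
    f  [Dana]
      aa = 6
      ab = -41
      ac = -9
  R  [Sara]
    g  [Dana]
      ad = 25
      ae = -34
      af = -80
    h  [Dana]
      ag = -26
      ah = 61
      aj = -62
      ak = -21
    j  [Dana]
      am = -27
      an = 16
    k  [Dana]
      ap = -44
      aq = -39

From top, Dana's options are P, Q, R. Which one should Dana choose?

a (Dana): max(-29, 49) = 49
b (Dana): max(54, 71) = 71
P (Sara): min(49, 71) = 49
c (Dana): max(93, -59) = 93
d (Dana): max(-50, -82, 7, 23) = 23
e (Dana): max(67, 49, -31) = 67
f (Dana): max(6, -41, -9) = 6
Q (Sara): min(93, 23, 67, 6) = 6
g (Dana): max(25, -34, -80) = 25
h (Dana): max(-26, 61, -62, -21) = 61
j (Dana): max(-27, 16) = 16
k (Dana): max(-44, -39) = -39
R (Sara): min(25, 61, 16, -39) = -39
top (Dana): max(49, 6, -39) = 49
Dana at top wants the highest of {P=49, Q=6, R=-39}, so chooses P.

P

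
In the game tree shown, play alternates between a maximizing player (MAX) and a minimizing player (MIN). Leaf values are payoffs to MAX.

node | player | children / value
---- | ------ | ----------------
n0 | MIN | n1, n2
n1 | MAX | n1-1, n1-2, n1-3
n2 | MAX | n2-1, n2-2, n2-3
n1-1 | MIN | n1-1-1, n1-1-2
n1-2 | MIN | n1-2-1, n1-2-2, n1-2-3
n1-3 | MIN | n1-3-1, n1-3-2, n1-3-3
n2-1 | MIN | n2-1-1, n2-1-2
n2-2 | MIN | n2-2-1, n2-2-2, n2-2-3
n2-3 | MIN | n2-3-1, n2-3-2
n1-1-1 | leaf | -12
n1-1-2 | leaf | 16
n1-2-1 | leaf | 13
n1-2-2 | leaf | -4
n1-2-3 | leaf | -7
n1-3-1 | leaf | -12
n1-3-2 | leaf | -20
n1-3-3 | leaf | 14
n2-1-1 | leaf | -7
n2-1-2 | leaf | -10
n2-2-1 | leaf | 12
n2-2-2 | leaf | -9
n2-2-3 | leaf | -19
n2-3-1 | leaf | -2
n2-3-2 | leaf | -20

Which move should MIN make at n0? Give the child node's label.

n1-1 (MIN): min(-12, 16) = -12
n1-2 (MIN): min(13, -4, -7) = -7
n1-3 (MIN): min(-12, -20, 14) = -20
n1 (MAX): max(-12, -7, -20) = -7
n2-1 (MIN): min(-7, -10) = -10
n2-2 (MIN): min(12, -9, -19) = -19
n2-3 (MIN): min(-2, -20) = -20
n2 (MAX): max(-10, -19, -20) = -10
n0 (MIN): min(-7, -10) = -10
MIN at n0 wants the lowest of {n1=-7, n2=-10}, so chooses n2.

n2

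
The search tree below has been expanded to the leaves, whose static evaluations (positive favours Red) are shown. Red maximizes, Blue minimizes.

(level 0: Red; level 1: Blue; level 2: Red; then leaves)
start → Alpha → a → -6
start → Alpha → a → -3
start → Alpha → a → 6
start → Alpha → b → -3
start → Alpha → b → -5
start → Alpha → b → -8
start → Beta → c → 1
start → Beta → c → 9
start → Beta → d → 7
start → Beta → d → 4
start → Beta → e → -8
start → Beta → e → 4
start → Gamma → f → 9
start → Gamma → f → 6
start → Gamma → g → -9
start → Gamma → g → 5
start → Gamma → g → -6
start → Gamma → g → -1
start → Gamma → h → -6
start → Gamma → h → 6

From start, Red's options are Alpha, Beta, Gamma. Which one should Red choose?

a (Red): max(-6, -3, 6) = 6
b (Red): max(-3, -5, -8) = -3
Alpha (Blue): min(6, -3) = -3
c (Red): max(1, 9) = 9
d (Red): max(7, 4) = 7
e (Red): max(-8, 4) = 4
Beta (Blue): min(9, 7, 4) = 4
f (Red): max(9, 6) = 9
g (Red): max(-9, 5, -6, -1) = 5
h (Red): max(-6, 6) = 6
Gamma (Blue): min(9, 5, 6) = 5
start (Red): max(-3, 4, 5) = 5
Red at start wants the highest of {Alpha=-3, Beta=4, Gamma=5}, so chooses Gamma.

Gamma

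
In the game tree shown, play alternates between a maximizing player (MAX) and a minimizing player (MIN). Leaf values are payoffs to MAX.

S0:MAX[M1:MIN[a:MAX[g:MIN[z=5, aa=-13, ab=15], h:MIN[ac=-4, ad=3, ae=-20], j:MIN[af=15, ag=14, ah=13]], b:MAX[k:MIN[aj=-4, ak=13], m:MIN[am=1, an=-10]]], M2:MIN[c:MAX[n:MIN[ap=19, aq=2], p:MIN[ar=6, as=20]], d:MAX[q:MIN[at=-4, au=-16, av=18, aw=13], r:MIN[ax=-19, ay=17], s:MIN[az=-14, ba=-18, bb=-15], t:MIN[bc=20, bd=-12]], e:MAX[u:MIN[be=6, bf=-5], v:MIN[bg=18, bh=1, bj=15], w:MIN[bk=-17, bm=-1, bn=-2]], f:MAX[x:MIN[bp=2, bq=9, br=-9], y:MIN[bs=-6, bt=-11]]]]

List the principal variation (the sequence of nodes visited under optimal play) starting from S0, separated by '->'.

g (MIN): min(5, -13, 15) = -13
h (MIN): min(-4, 3, -20) = -20
j (MIN): min(15, 14, 13) = 13
a (MAX): max(-13, -20, 13) = 13
k (MIN): min(-4, 13) = -4
m (MIN): min(1, -10) = -10
b (MAX): max(-4, -10) = -4
M1 (MIN): min(13, -4) = -4
n (MIN): min(19, 2) = 2
p (MIN): min(6, 20) = 6
c (MAX): max(2, 6) = 6
q (MIN): min(-4, -16, 18, 13) = -16
r (MIN): min(-19, 17) = -19
s (MIN): min(-14, -18, -15) = -18
t (MIN): min(20, -12) = -12
d (MAX): max(-16, -19, -18, -12) = -12
u (MIN): min(6, -5) = -5
v (MIN): min(18, 1, 15) = 1
w (MIN): min(-17, -1, -2) = -17
e (MAX): max(-5, 1, -17) = 1
x (MIN): min(2, 9, -9) = -9
y (MIN): min(-6, -11) = -11
f (MAX): max(-9, -11) = -9
M2 (MIN): min(6, -12, 1, -9) = -12
S0 (MAX): max(-4, -12) = -4
At S0, MAX picks M1 (highest: -4).
At M1, MIN picks b (lowest: -4).
At b, MAX picks k (highest: -4).
At k, MIN picks aj (lowest: -4).
Terminal value -4.

S0 -> M1 -> b -> k -> aj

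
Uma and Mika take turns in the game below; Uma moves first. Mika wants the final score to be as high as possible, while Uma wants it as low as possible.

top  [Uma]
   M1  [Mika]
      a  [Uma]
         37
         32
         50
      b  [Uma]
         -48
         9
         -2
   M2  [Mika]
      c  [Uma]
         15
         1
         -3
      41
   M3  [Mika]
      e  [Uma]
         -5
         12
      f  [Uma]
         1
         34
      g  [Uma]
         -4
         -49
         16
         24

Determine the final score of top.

1

a (Uma): min(37, 32, 50) = 32
b (Uma): min(-48, 9, -2) = -48
M1 (Mika): max(32, -48) = 32
c (Uma): min(15, 1, -3) = -3
M2 (Mika): max(-3, 41) = 41
e (Uma): min(-5, 12) = -5
f (Uma): min(1, 34) = 1
g (Uma): min(-4, -49, 16, 24) = -49
M3 (Mika): max(-5, 1, -49) = 1
top (Uma): min(32, 41, 1) = 1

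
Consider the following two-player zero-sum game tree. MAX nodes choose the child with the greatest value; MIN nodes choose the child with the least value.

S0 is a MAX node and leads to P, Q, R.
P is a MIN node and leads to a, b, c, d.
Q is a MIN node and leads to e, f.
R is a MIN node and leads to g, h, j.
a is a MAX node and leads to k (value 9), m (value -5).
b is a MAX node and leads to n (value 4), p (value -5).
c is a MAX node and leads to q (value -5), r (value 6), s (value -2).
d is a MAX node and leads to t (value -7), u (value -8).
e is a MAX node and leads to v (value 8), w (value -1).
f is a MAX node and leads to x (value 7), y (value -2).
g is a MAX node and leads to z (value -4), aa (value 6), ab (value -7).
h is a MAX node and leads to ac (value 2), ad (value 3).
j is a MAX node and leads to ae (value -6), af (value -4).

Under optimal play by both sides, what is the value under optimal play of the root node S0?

a (MAX): max(9, -5) = 9
b (MAX): max(4, -5) = 4
c (MAX): max(-5, 6, -2) = 6
d (MAX): max(-7, -8) = -7
P (MIN): min(9, 4, 6, -7) = -7
e (MAX): max(8, -1) = 8
f (MAX): max(7, -2) = 7
Q (MIN): min(8, 7) = 7
g (MAX): max(-4, 6, -7) = 6
h (MAX): max(2, 3) = 3
j (MAX): max(-6, -4) = -4
R (MIN): min(6, 3, -4) = -4
S0 (MAX): max(-7, 7, -4) = 7

7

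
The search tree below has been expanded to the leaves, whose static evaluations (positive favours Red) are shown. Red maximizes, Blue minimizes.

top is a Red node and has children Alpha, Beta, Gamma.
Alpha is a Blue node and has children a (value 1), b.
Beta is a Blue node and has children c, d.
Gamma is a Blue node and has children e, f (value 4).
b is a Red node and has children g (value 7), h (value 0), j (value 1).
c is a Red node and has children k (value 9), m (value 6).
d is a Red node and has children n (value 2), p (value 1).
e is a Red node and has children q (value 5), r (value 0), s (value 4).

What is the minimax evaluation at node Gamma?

e (Red): max(5, 0, 4) = 5
Gamma (Blue): min(5, 4) = 4

4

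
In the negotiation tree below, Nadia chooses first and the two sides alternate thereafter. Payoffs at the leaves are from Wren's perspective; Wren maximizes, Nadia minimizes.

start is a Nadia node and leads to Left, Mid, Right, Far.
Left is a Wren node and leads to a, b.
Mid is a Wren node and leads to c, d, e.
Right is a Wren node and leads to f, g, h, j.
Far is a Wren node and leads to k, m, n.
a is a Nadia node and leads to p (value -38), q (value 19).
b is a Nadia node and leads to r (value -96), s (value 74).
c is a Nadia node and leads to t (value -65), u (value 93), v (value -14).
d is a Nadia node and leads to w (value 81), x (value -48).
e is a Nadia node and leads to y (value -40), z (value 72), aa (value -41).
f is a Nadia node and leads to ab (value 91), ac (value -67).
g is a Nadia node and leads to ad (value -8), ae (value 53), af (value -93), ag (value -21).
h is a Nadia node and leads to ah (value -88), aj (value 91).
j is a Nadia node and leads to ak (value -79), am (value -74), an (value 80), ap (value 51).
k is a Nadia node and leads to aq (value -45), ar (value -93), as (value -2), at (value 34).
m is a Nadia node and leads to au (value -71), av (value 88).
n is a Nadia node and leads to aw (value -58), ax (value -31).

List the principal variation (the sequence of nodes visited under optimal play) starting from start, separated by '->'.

a (Nadia): min(-38, 19) = -38
b (Nadia): min(-96, 74) = -96
Left (Wren): max(-38, -96) = -38
c (Nadia): min(-65, 93, -14) = -65
d (Nadia): min(81, -48) = -48
e (Nadia): min(-40, 72, -41) = -41
Mid (Wren): max(-65, -48, -41) = -41
f (Nadia): min(91, -67) = -67
g (Nadia): min(-8, 53, -93, -21) = -93
h (Nadia): min(-88, 91) = -88
j (Nadia): min(-79, -74, 80, 51) = -79
Right (Wren): max(-67, -93, -88, -79) = -67
k (Nadia): min(-45, -93, -2, 34) = -93
m (Nadia): min(-71, 88) = -71
n (Nadia): min(-58, -31) = -58
Far (Wren): max(-93, -71, -58) = -58
start (Nadia): min(-38, -41, -67, -58) = -67
At start, Nadia picks Right (lowest: -67).
At Right, Wren picks f (highest: -67).
At f, Nadia picks ac (lowest: -67).
Terminal value -67.

start -> Right -> f -> ac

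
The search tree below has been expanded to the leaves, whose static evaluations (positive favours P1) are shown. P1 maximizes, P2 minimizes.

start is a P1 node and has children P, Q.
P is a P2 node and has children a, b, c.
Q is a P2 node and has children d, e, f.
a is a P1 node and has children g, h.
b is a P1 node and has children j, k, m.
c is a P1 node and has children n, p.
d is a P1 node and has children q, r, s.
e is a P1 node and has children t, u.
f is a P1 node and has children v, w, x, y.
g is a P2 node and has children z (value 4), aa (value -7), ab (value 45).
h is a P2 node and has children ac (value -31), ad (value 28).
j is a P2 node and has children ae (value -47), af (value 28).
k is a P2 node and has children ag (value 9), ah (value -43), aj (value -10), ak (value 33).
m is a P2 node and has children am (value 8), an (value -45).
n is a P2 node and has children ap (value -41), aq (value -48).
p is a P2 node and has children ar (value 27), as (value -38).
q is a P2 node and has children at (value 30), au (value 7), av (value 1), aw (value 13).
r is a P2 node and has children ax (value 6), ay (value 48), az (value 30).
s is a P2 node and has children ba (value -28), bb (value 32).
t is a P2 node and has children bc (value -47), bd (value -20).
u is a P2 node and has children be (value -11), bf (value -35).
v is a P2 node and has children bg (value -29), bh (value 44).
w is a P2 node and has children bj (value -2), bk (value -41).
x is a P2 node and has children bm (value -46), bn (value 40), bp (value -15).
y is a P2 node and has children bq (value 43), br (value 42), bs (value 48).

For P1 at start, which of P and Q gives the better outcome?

Q

g (P2): min(4, -7, 45) = -7
h (P2): min(-31, 28) = -31
a (P1): max(-7, -31) = -7
j (P2): min(-47, 28) = -47
k (P2): min(9, -43, -10, 33) = -43
m (P2): min(8, -45) = -45
b (P1): max(-47, -43, -45) = -43
n (P2): min(-41, -48) = -48
p (P2): min(27, -38) = -38
c (P1): max(-48, -38) = -38
P (P2): min(-7, -43, -38) = -43
q (P2): min(30, 7, 1, 13) = 1
r (P2): min(6, 48, 30) = 6
s (P2): min(-28, 32) = -28
d (P1): max(1, 6, -28) = 6
t (P2): min(-47, -20) = -47
u (P2): min(-11, -35) = -35
e (P1): max(-47, -35) = -35
v (P2): min(-29, 44) = -29
w (P2): min(-2, -41) = -41
x (P2): min(-46, 40, -15) = -46
y (P2): min(43, 42, 48) = 42
f (P1): max(-29, -41, -46, 42) = 42
Q (P2): min(6, -35, 42) = -35
P1 prefers the higher value; P=-43, Q=-35. Q is better since -35 > -43.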